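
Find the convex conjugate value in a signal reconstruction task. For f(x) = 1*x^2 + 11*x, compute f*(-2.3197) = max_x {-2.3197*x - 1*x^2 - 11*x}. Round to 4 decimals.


f*(y) = sup_x {y*x - a*x^2 - b*x} = sup_x {(y-b)*x - a*x^2}
FOC: (y - b) - 2a*x = 0 => x* = (y - b)/(2a)
x* = (-2.3197 - 11)/(2*1) = -6.6599
f*(-2.3197) = (y-b)^2/(4a) = (-2.3197 - 11)^2/(4*1)
= 177.4144/4 = 44.3536


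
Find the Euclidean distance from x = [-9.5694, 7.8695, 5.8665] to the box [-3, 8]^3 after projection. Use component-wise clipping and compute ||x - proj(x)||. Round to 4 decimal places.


Project each component onto [-3, 8].
clip(-9.5694) = -3.0, clip(7.8695) = 7.8695, clip(5.8665) = 5.8665
Projection = [-3.0, 7.8695, 5.8665]
Squared diffs: [43.157, 0.0, 0.0]
Distance = sqrt(43.157) = 6.5694


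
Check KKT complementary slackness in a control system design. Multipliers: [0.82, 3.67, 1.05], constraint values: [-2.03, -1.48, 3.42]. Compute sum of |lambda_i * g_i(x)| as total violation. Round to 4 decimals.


KKT complementary slackness check:
lambda_1 * g_1 = 0.82 * -2.03 = -1.6646
lambda_2 * g_2 = 3.67 * -1.48 = -5.4316
lambda_3 * g_3 = 1.05 * 3.42 = 3.591
Total violation = 1.6646 + 5.4316 + 3.591 = 10.6872


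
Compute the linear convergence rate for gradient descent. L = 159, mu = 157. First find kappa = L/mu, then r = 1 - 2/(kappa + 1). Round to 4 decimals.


Step 1: Compute the condition number.
kappa = L/mu = 159/157 = 1.0127
Step 2: Compute the convergence rate.
r = 1 - 2/(kappa + 1) = 1 - 2*mu/(L + mu) = (L - mu)/(L + mu) = 2/316 = 0.0063


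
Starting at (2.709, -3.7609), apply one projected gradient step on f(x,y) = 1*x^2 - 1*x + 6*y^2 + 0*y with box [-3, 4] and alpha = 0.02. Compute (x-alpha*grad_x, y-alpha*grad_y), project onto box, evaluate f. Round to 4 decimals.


Step 1: Compute gradient at (2.709, -3.7609).
grad_x = 2*1*2.709 - 1 = 4.418
grad_y = 2*6*-3.7609 + 0 = -45.1308
Step 2: Gradient step.
x_raw = 2.709 - 0.02*4.418 = 2.6206
y_raw = -3.7609 - 0.02*-45.1308 = -2.8583
Step 3: Project onto [-3, 4].
x_proj = clip(2.6206) = 2.6206
y_proj = clip(-2.8583) = -2.8583
Step 4: Evaluate f.
f(2.6206, -2.8583) = 53.2658


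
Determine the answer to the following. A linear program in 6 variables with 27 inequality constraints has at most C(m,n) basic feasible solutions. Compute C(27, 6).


Each vertex corresponds to some choice of n active constraints out of m, so the number of vertices is at most C(m, n) = m! / (n!(m-n)!).
m = 27, n = 6
Numerator: 27 * 26 * 25 * 24 * 23 * 22
Denominator: 6! = 720
C(27, 6) = 296010


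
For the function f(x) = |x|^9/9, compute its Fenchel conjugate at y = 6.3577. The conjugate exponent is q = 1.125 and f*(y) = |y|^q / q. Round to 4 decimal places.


The conjugate exponent q satisfies 1/p + 1/q = 1.
p = 9, so q = 9/(9 - 1) = 1.125
|y|^q = 6.3577^1.125 = 8.0115
f*(6.3577) = 8.0115 / 1.125 = 7.1213


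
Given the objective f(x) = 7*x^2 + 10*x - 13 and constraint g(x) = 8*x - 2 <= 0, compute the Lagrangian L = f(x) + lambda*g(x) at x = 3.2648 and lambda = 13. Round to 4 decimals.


Step 1: Evaluate f(x).
f(3.2648) = 7*3.2648^2 + 10*3.2648 - 13 = 94.2604
Step 2: Evaluate g(x).
g(3.2648) = 8*3.2648 - 2 = 24.1184
Step 3: Compute Lagrangian.
L = 94.2604 + 13*24.1184 = 407.7996


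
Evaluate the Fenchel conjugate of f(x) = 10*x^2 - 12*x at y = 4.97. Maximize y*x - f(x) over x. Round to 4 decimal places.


f*(y) = sup_x {y*x - a*x^2 - b*x} = sup_x {(y-b)*x - a*x^2}
FOC: (y - b) - 2a*x = 0 => x* = (y - b)/(2a)
x* = (4.97 + 12)/(2*10) = 0.8485
f*(4.97) = (y-b)^2/(4a) = (4.97 + 12)^2/(4*10)
= 287.9809/40 = 7.1995


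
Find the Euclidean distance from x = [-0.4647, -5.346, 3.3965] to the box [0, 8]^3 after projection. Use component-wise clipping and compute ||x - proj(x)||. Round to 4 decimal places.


Project each component onto [0, 8].
clip(-0.4647) = 0.0, clip(-5.346) = 0.0, clip(3.3965) = 3.3965
Projection = [0.0, 0.0, 3.3965]
Squared diffs: [0.2159, 28.5797, 0.0]
Distance = sqrt(28.7956) = 5.3662


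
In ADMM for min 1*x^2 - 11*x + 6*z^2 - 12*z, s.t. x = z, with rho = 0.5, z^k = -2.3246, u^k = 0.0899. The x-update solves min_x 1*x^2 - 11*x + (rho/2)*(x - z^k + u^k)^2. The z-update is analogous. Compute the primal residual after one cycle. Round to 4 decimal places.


ADMM iteration with rho = 0.5, z^k = -2.3246, u^k = 0.0899
Step 1: x-update.
Minimize 1*x^2 - 11*x + (0.5/2)*(x + 2.3246 + 0.0899)^2
FOC: (2*1 + 0.5)*x = 11 + 0.5*(-2.3246 - 0.0899)
x^{k+1} = 3.9171
Step 2: z-update.
Minimize 6*z^2 - 12*z + (0.5/2)*(3.9171 - z + 0.0899)^2
FOC: (2*6 + 0.5)*z = 12 + 0.5*(3.9171 + 0.0899)
z^{k+1} = 1.1203
Step 3: u-update.
u^{k+1} = 0.0899 + 3.9171 - 1.1203 = 2.8867
Step 4: Primal residual = |3.9171 - 1.1203| = 2.7968


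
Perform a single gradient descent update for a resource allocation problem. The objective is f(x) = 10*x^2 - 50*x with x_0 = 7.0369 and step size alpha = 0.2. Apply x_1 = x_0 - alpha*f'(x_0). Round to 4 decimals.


We compute the gradient at x_0 and apply the update.
f'(x) = 20*x - 50
f'(7.0369) = 20*7.0369 - 50 = 90.738
x_1 = 7.0369 - 0.2*90.738 = -11.1107


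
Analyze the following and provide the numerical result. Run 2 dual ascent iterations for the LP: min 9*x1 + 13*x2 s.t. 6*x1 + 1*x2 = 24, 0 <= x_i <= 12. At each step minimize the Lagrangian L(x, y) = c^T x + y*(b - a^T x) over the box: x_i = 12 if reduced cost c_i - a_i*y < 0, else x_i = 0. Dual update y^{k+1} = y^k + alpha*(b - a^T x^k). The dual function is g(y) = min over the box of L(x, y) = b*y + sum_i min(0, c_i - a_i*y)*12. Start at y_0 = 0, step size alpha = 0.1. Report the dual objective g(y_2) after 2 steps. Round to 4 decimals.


Dual ascent for LP: min 9*x1 + 13*x2, 6*x1 + 1*x2 = 24, 0 <= x_i <= 12
Step 1: y^k = 0.0, reduced costs: (9.0, 13.0)
  x^k = (0.0, 0.0), subgradient = b - a^T x = 24.0
  y^{k+1} = 0.0 + 0.1*24.0 = 2.4
Step 2: y^k = 2.4, reduced costs: (-5.4, 10.6)
  x^k = (12.0, 0.0), subgradient = b - a^T x = -48.0
  y^{k+1} = 2.4 + 0.1*-48.0 = -2.4
Dual objective at y_2 = -2.4: reduced costs (23.4, 15.4), box minimizer x = (0.0, 0.0)
g(y_2) = b*y + (c1 - a1*y)*x1 + (c2 - a2*y)*x2 = 24*(-2.4) + 23.4*0.0 + 15.4*0.0 = -57.6 + 0.0 + 0.0 = -57.6


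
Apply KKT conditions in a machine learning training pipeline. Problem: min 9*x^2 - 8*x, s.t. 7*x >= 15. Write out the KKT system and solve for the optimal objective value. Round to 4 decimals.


Step 1: Try lambda = 0 (constraint inactive).
x_unc = 8/(2*9) = 0.4444
Check: 7*0.4444 = 3.1108 < 15 -- violated!
Step 2: Constraint must be active: 7*x = 15
x* = 15/7 = 2.1429 (rounded; the exact value 15/7 is used below)
lambda = (2*9*(15/7) - 8)/7 = 4.3673
Step 3: Compute optimal value.
f(x*) = 9*(15/7)^2 - 8*(15/7) = 24.1837


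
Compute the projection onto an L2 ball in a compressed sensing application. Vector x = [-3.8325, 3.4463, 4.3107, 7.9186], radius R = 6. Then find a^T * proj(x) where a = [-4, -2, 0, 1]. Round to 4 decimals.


Step 1: Compute ||x|| (intermediates to 6 decimals).
||x|| = sqrt((-3.8325)^2 + 3.4463^2 + 4.3107^2 + 7.9186^2) = 10.385153
Step 2: Project.
Since ||x|| > R, scale = R/||x|| = 6/10.385153 = 0.577748, proj(x) = scale * x
proj(x) = [-2.214219, 1.991093, 2.490498, 4.574955]
Step 3: Dot product.
a^T * proj(x) = -4*(-2.214219) - 2*1.991093 + 0*2.490498 + 1*4.574955 = 9.4496


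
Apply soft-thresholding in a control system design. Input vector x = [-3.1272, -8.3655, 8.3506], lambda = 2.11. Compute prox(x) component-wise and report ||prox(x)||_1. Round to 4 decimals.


Soft-thresholding with lambda = 2.11:
prox(-3.1272) = sign(-3.1272)*max(|-3.1272| - 2.11, 0) = -1.0172
prox(-8.3655) = sign(-8.3655)*max(|-8.3655| - 2.11, 0) = -6.2555
prox(8.3506) = sign(8.3506)*max(|8.3506| - 2.11, 0) = 6.2406
prox(x) = [-1.0172, -6.2555, 6.2406]
||prox(x)||_1 = 1.0172 + 6.2555 + 6.2406 = 13.5133


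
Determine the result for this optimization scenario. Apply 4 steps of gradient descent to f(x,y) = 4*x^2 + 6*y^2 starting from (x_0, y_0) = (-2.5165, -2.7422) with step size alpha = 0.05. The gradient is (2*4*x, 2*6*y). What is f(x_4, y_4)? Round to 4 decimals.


Gradient descent on f(x,y) = 4*x^2 + 6*y^2.
Starting point: (-2.5165, -2.7422), alpha = 0.05
Step 1: grad_x = 2*4*-2.5165 = -20.132, grad_y = 2*6*-2.7422 = -32.9064
  x_1 = -2.5165 - 0.05*-20.132 = -1.5099
  y_1 = -2.7422 - 0.05*-32.9064 = -1.0969
Step 2: grad_x = 2*4*-1.5099 = -12.0792, grad_y = 2*6*-1.0969 = -13.1626
  x_2 = -1.5099 - 0.05*-12.0792 = -0.9059
  y_2 = -1.0969 - 0.05*-13.1626 = -0.4388
Step 3: grad_x = 2*4*-0.9059 = -7.2475, grad_y = 2*6*-0.4388 = -5.265
  x_3 = -0.9059 - 0.05*-7.2475 = -0.5436
  y_3 = -0.4388 - 0.05*-5.265 = -0.1755
Step 4: grad_x = 2*4*-0.5436 = -4.3485, grad_y = 2*6*-0.1755 = -2.106
  x_4 = -0.5436 - 0.05*-4.3485 = -0.3261
  y_4 = -0.1755 - 0.05*-2.106 = -0.0702
f(-0.3261, -0.0702) = 4*(-0.3261)^2 + 6*(-0.0702)^2 = 0.455


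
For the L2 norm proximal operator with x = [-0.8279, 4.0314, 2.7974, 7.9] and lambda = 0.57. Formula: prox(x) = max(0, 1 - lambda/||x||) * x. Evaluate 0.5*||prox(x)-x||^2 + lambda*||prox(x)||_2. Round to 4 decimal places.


Step 1: Compute ||x||.
||x|| = 9.3367
Step 2: Compute scaling factor.
scale = max(0, 1 - 0.57/9.3367) = 0.939
Step 3: prox(x) = [-0.7774, 3.7853, 2.6266, 7.4177]
||prox(x)|| = 8.7667
Step 4: Proximal objective.
0.5*||prox-x||^2 = 0.1625
lambda*||prox|| = 4.997
Total = 5.1594


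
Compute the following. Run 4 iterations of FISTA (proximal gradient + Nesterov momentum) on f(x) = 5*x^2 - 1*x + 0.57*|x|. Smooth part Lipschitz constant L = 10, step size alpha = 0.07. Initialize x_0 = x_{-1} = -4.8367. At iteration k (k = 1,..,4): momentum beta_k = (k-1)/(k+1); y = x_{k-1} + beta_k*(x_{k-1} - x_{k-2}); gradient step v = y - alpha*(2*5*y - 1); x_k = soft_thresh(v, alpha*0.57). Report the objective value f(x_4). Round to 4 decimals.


FISTA on f(x) = 5*x^2 - 1*x + 0.57*|x|
L = 10, alpha = 0.07
Iteration 1: beta = 0.0, y = -4.8367 + 0.0*(-4.8367 + 4.8367) = -4.8367
  grad(y) = -49.367, v = y - alpha*grad = -1.381
  prox(v) = soft_thresh(-1.381, 0.0399) = -1.3411
Iteration 2: beta = 0.3333, y = -1.3411 + 0.3333*(-1.3411 + 4.8367) = -0.1759
  grad(y) = -2.7591, v = y - alpha*grad = 0.0172
  prox(v) = soft_thresh(0.0172, 0.0399) = 0.0
Iteration 3: beta = 0.5, y = 0.0 + 0.5*(0.0 + 1.3411) = 0.6706
  grad(y) = 5.7056, v = y - alpha*grad = 0.2712
  prox(v) = soft_thresh(0.2712, 0.0399) = 0.2313
Iteration 4: beta = 0.6, y = 0.2313 + 0.6*(0.2313 - 0.0) = 0.37
  grad(y) = 2.7003, v = y - alpha*grad = 0.181
  prox(v) = soft_thresh(0.181, 0.0399) = 0.1411
f(x_4) = 5*0.1411^2 - 1*0.1411 + 0.57*|0.1411| = 0.0389


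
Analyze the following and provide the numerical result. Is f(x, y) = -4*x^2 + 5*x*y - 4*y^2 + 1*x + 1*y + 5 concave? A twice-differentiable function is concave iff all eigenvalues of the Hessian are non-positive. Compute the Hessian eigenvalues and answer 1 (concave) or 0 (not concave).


The Hessian of f(x,y) = -4*x^2 + 5*x*y - 4*y^2 + 1*x + 1*y + 5 is:
H = [[-8, 5], [5, -8]]
Trace = -8 - 8 = -16
Determinant = -8*-8 - (5)^2 = 39
Discriminant = (-16)^2 - 4*39 = 100.0
Eigenvalues: lambda_1 = -13.0, lambda_2 = -3.0
The function is concave.

1


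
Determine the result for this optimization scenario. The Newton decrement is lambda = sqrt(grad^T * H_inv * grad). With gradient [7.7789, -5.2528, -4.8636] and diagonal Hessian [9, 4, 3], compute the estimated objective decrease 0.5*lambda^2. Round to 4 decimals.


Step 1: H is diagonal, so H^(-1) * g = [0.8643, -1.3132, -1.6212].
Step 2: g^T H^(-1) g = sum_i g_i^2 / H_ii
  = (7.7789)^2/9 + (-5.2528)^2/4 + (-4.8636)^2/3
  = 6.7235 + 6.898 + 7.8849 = 21.5063
Step 3: Objective decrease = 0.5 * g^T H^(-1) g = 10.7532


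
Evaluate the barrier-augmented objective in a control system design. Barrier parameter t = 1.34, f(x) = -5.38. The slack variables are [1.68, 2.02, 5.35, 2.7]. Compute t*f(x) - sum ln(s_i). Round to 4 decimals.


Step 1: Compute log-barrier.
ln values: [0.5188, 0.7031, 1.6771, 0.9933]
phi = -(0.5188 + 0.7031 + 1.6771 + 0.9933) = -3.8922
Step 2: Compute augmented objective.
t*f(x) = 1.34*-5.38 = -7.2092
Total = -7.2092 - 3.8922 = -11.1014


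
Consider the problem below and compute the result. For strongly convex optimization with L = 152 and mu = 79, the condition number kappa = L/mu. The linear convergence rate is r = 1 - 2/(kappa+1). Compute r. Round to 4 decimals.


Step 1: Compute the condition number.
kappa = L/mu = 152/79 = 1.9241
Step 2: Compute the convergence rate.
r = 1 - 2/(kappa + 1) = 1 - 2*mu/(L + mu) = (L - mu)/(L + mu) = 73/231 = 0.316


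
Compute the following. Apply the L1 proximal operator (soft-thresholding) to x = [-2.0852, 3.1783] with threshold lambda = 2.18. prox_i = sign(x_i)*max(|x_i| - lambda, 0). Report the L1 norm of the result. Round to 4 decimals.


Soft-thresholding with lambda = 2.18:
prox(-2.0852) = sign(-2.0852)*max(|-2.0852| - 2.18, 0) = 0.0
prox(3.1783) = sign(3.1783)*max(|3.1783| - 2.18, 0) = 0.9983
prox(x) = [0.0, 0.9983]
||prox(x)||_1 = 0.0 + 0.9983 = 0.9983


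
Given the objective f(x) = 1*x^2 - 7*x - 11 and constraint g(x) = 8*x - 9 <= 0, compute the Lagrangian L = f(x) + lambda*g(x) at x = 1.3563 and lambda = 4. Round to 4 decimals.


Step 1: Evaluate f(x).
f(1.3563) = 1*1.3563^2 - 7*1.3563 - 11 = -18.6546
Step 2: Evaluate g(x).
g(1.3563) = 8*1.3563 - 9 = 1.8504
Step 3: Compute Lagrangian.
L = -18.6546 + 4*1.8504 = -11.253


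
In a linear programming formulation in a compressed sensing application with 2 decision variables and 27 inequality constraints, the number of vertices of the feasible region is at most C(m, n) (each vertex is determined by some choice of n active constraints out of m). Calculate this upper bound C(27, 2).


Each vertex corresponds to some choice of n active constraints out of m, so the number of vertices is at most C(m, n) = m! / (n!(m-n)!).
m = 27, n = 2
Numerator: 27 * 26
Denominator: 2! = 2
C(27, 2) = 351


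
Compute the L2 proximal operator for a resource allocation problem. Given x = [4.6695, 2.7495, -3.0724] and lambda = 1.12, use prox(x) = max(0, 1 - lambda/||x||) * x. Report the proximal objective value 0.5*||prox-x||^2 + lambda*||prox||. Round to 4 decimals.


Step 1: Compute ||x||.
||x|| = 6.2293
Step 2: Compute scaling factor.
scale = max(0, 1 - 1.12/6.2293) = 0.8202
Step 3: prox(x) = [3.8299, 2.2551, -2.52]
||prox(x)|| = 5.1093
Step 4: Proximal objective.
0.5*||prox-x||^2 = 0.6272
lambda*||prox|| = 5.7224
Total = 6.3496


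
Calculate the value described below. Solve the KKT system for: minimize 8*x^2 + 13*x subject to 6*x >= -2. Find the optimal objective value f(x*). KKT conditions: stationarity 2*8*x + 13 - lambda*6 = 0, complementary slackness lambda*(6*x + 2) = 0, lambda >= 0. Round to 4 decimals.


Step 1: Try lambda = 0 (constraint inactive).
x_unc = -13/(2*8) = -0.8125
Check: 6*-0.8125 = -4.875 < -2 -- violated!
Step 2: Constraint must be active: 6*x = -2
x* = -2/6 = -1/3 = -0.3333 (rounded; the exact value -1/3 is used below)
lambda = (2*8*(-1/3) + 13)/6 = 1.2778
Step 3: Compute optimal value.
f(x*) = 8*(-1/3)^2 + 13*(-1/3) = -3.4444


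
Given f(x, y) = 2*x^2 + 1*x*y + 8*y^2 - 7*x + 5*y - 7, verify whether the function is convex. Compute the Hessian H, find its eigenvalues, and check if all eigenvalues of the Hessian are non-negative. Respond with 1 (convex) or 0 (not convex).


The Hessian of f(x,y) = 2*x^2 + 1*x*y + 8*y^2 - 7*x + 5*y - 7 is:
H = [[4, 1], [1, 16]]
Trace = 4 + 16 = 20
Determinant = 4*16 - (1)^2 = 63
Discriminant = (20)^2 - 4*63 = 148.0
Eigenvalues: lambda_1 = 3.9172, lambda_2 = 16.0828
The function is convex.

1


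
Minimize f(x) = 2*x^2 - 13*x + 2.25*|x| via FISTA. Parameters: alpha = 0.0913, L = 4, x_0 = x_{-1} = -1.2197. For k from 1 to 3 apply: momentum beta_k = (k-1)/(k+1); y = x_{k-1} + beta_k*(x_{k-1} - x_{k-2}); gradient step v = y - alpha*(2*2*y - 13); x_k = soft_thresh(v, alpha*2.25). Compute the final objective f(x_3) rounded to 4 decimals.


FISTA on f(x) = 2*x^2 - 13*x + 2.25*|x|
L = 4, alpha = 0.0913
Iteration 1: beta = 0.0, y = -1.2197 + 0.0*(-1.2197 + 1.2197) = -1.2197
  grad(y) = -17.8788, v = y - alpha*grad = 0.4126
  prox(v) = soft_thresh(0.4126, 0.2054) = 0.2072
Iteration 2: beta = 0.3333, y = 0.2072 + 0.3333*(0.2072 + 1.2197) = 0.6828
  grad(y) = -10.2686, v = y - alpha*grad = 1.6204
  prox(v) = soft_thresh(1.6204, 0.2054) = 1.4149
Iteration 3: beta = 0.5, y = 1.4149 + 0.5*(1.4149 - 0.2072) = 2.0188
  grad(y) = -4.9247, v = y - alpha*grad = 2.4684
  prox(v) = soft_thresh(2.4684, 0.2054) = 2.263
f(x_3) = 2*2.263^2 - 13*2.263 + 2.25*|2.263| = -14.0849


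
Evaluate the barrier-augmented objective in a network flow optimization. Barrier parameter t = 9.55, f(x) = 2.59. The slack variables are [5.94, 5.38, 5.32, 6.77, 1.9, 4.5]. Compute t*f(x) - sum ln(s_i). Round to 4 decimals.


Step 1: Compute log-barrier.
ln values: [1.7817, 1.6827, 1.6715, 1.9125, 0.6419, 1.5041]
phi = -(1.7817 + 1.6827 + 1.6715 + 1.9125 + 0.6419 + 1.5041) = -9.1943
Step 2: Compute augmented objective.
t*f(x) = 9.55*2.59 = 24.7345
Total = 24.7345 - 9.1943 = 15.5402


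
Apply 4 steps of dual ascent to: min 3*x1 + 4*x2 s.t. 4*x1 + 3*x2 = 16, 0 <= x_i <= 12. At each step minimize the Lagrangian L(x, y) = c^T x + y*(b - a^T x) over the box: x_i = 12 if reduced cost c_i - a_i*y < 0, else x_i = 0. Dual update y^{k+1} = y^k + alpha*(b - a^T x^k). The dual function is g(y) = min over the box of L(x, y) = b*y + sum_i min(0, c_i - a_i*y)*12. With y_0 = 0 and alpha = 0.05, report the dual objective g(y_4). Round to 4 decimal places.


Dual ascent for LP: min 3*x1 + 4*x2, 4*x1 + 3*x2 = 16, 0 <= x_i <= 12
Step 1: y^k = 0.0, reduced costs: (3.0, 4.0)
  x^k = (0.0, 0.0), subgradient = b - a^T x = 16.0
  y^{k+1} = 0.0 + 0.05*16.0 = 0.8
Step 2: y^k = 0.8, reduced costs: (-0.2, 1.6)
  x^k = (12.0, 0.0), subgradient = b - a^T x = -32.0
  y^{k+1} = 0.8 + 0.05*-32.0 = -0.8
Step 3: y^k = -0.8, reduced costs: (6.2, 6.4)
  x^k = (0.0, 0.0), subgradient = b - a^T x = 16.0
  y^{k+1} = -0.8 + 0.05*16.0 = 0.0
Step 4: y^k = 0.0, reduced costs: (3.0, 4.0)
  x^k = (0.0, 0.0), subgradient = b - a^T x = 16.0
  y^{k+1} = 0.0 + 0.05*16.0 = 0.8
Dual objective at y_4 = 0.8: reduced costs (-0.2, 1.6), box minimizer x = (12.0, 0.0)
g(y_4) = b*y + (c1 - a1*y)*x1 + (c2 - a2*y)*x2 = 16*0.8 + (-0.2)*12.0 + 1.6*0.0 = 12.8 - 2.4 + 0.0 = 10.4


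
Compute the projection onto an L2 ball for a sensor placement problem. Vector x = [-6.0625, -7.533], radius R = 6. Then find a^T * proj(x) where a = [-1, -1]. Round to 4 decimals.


Step 1: Compute ||x|| (intermediates to 6 decimals).
||x|| = sqrt((-6.0625)^2 + (-7.533)^2) = 9.66954
Step 2: Project.
Since ||x|| > R, scale = R/||x|| = 6/9.66954 = 0.620505, proj(x) = scale * x
proj(x) = [-3.761812, -4.674264]
Step 3: Dot product.
a^T * proj(x) = -1*(-3.761812) - 1*(-4.674264) = 8.4361


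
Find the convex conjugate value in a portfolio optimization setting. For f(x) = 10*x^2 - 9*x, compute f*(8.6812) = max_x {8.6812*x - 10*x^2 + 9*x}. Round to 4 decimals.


f*(y) = sup_x {y*x - a*x^2 - b*x} = sup_x {(y-b)*x - a*x^2}
FOC: (y - b) - 2a*x = 0 => x* = (y - b)/(2a)
x* = (8.6812 + 9)/(2*10) = 0.8841
f*(8.6812) = (y-b)^2/(4a) = (8.6812 + 9)^2/(4*10)
= 312.6248/40 = 7.8156


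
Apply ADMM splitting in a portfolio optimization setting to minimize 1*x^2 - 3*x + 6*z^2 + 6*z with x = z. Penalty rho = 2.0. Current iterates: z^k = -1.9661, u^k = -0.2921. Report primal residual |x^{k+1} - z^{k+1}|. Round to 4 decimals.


ADMM iteration with rho = 2.0, z^k = -1.9661, u^k = -0.2921
Step 1: x-update.
Minimize 1*x^2 - 3*x + (2.0/2)*(x + 1.9661 - 0.2921)^2
FOC: (2*1 + 2.0)*x = 3 + 2.0*(-1.9661 + 0.2921)
x^{k+1} = -0.087
Step 2: z-update.
Minimize 6*z^2 + 6*z + (2.0/2)*(-0.087 - z - 0.2921)^2
FOC: (2*6 + 2.0)*z = -6 + 2.0*(-0.087 - 0.2921)
z^{k+1} = -0.4827
Step 3: u-update.
u^{k+1} = -0.2921 - 0.087 + 0.4827 = 0.1036
Step 4: Primal residual = |-0.087 + 0.4827| = 0.3957


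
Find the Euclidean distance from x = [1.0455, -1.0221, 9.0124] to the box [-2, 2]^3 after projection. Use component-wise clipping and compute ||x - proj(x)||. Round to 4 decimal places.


Project each component onto [-2, 2].
clip(1.0455) = 1.0455, clip(-1.0221) = -1.0221, clip(9.0124) = 2.0
Projection = [1.0455, -1.0221, 2.0]
Squared diffs: [0.0, 0.0, 49.1738]
Distance = sqrt(49.1738) = 7.0124


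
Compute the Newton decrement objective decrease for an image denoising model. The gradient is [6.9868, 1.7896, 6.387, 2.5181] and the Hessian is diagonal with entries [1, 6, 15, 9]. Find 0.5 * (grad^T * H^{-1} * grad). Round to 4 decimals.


Step 1: H is diagonal, so H^(-1) * g = [6.9868, 0.2983, 0.4258, 0.2798].
Step 2: g^T H^(-1) g = sum_i g_i^2 / H_ii
  = (6.9868)^2/1 + (1.7896)^2/6 + (6.387)^2/15 + (2.5181)^2/9
  = 48.8154 + 0.5338 + 2.7196 + 0.7045 = 52.7733
Step 3: Objective decrease = 0.5 * g^T H^(-1) g = 26.3866


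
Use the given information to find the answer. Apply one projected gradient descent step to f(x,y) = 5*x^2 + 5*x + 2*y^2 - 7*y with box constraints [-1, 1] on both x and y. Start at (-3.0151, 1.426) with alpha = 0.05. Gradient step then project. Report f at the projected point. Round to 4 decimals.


Step 1: Compute gradient at (-3.0151, 1.426).
grad_x = 2*5*-3.0151 + 5 = -25.151
grad_y = 2*2*1.426 - 7 = -1.296
Step 2: Gradient step.
x_raw = -3.0151 - 0.05*-25.151 = -1.7576
y_raw = 1.426 - 0.05*-1.296 = 1.4908
Step 3: Project onto [-1, 1].
x_proj = clip(-1.7576) = -1.0
y_proj = clip(1.4908) = 1.0
Step 4: Evaluate f.
f(-1.0, 1.0) = -5.0


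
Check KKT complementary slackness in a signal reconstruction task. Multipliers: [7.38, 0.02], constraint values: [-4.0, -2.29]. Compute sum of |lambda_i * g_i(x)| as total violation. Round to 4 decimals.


KKT complementary slackness check:
lambda_1 * g_1 = 7.38 * -4.0 = -29.52
lambda_2 * g_2 = 0.02 * -2.29 = -0.0458
Total violation = 29.52 + 0.0458 = 29.5658


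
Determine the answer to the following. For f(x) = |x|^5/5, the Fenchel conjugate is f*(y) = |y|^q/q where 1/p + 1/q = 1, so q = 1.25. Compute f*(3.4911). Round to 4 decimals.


The conjugate exponent q satisfies 1/p + 1/q = 1.
p = 5, so q = 5/(5 - 1) = 1.25
|y|^q = 3.4911^1.25 = 4.772
f*(3.4911) = 4.772 / 1.25 = 3.8176


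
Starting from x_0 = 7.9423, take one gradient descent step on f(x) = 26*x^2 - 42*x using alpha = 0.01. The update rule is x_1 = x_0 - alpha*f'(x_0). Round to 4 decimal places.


We compute the gradient at x_0 and apply the update.
f'(x) = 52*x - 42
f'(7.9423) = 52*7.9423 - 42 = 370.9996
x_1 = 7.9423 - 0.01*370.9996 = 4.2323


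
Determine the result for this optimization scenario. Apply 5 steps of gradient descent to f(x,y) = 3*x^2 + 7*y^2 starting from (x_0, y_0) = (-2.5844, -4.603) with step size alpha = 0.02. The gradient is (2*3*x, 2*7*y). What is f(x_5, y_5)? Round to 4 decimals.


Gradient descent on f(x,y) = 3*x^2 + 7*y^2.
Starting point: (-2.5844, -4.603), alpha = 0.02
Step 1: grad_x = 2*3*-2.5844 = -15.5064, grad_y = 2*7*-4.603 = -64.442
  x_1 = -2.5844 - 0.02*-15.5064 = -2.2743
  y_1 = -4.603 - 0.02*-64.442 = -3.3142
Step 2: grad_x = 2*3*-2.2743 = -13.6456, grad_y = 2*7*-3.3142 = -46.3982
  x_2 = -2.2743 - 0.02*-13.6456 = -2.0014
  y_2 = -3.3142 - 0.02*-46.3982 = -2.3862
Step 3: grad_x = 2*3*-2.0014 = -12.0082, grad_y = 2*7*-2.3862 = -33.4067
  x_3 = -2.0014 - 0.02*-12.0082 = -1.7612
  y_3 = -2.3862 - 0.02*-33.4067 = -1.7181
Step 4: grad_x = 2*3*-1.7612 = -10.5672, grad_y = 2*7*-1.7181 = -24.0528
  x_4 = -1.7612 - 0.02*-10.5672 = -1.5499
  y_4 = -1.7181 - 0.02*-24.0528 = -1.237
Step 5: grad_x = 2*3*-1.5499 = -9.2991, grad_y = 2*7*-1.237 = -17.3181
  x_5 = -1.5499 - 0.02*-9.2991 = -1.3639
  y_5 = -1.237 - 0.02*-17.3181 = -0.8906
f(-1.3639, -0.8906) = 3*(-1.3639)^2 + 7*(-0.8906)^2 = 11.1331


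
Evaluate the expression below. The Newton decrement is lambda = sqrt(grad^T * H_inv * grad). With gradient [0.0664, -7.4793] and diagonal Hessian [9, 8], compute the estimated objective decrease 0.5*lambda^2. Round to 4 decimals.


Step 1: H is diagonal, so H^(-1) * g = [0.0074, -0.9349].
Step 2: g^T H^(-1) g = sum_i g_i^2 / H_ii
  = (0.0664)^2/9 + (-7.4793)^2/8
  = 0.0005 + 6.9925 = 6.993
Step 3: Objective decrease = 0.5 * g^T H^(-1) g = 3.4965


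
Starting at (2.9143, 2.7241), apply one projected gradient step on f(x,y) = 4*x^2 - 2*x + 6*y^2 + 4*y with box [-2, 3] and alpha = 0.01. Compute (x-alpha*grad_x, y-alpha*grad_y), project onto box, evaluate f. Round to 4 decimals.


Step 1: Compute gradient at (2.9143, 2.7241).
grad_x = 2*4*2.9143 - 2 = 21.3144
grad_y = 2*6*2.7241 + 4 = 36.6892
Step 2: Gradient step.
x_raw = 2.9143 - 0.01*21.3144 = 2.7012
y_raw = 2.7241 - 0.01*36.6892 = 2.3572
Step 3: Project onto [-2, 3].
x_proj = clip(2.7012) = 2.7012
y_proj = clip(2.3572) = 2.3572
Step 4: Evaluate f.
f(2.7012, 2.3572) = 66.5501


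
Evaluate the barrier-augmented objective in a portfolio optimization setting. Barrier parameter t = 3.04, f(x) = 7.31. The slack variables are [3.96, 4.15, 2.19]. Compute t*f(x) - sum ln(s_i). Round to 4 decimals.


Step 1: Compute log-barrier.
ln values: [1.3762, 1.4231, 0.7839]
phi = -(1.3762 + 1.4231 + 0.7839) = -3.5833
Step 2: Compute augmented objective.
t*f(x) = 3.04*7.31 = 22.2224
Total = 22.2224 - 3.5833 = 18.6391


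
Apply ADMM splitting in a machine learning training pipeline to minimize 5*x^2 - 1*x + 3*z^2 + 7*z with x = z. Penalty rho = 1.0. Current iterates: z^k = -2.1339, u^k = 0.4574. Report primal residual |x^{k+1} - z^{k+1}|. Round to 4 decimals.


ADMM iteration with rho = 1.0, z^k = -2.1339, u^k = 0.4574
Step 1: x-update.
Minimize 5*x^2 - 1*x + (1.0/2)*(x + 2.1339 + 0.4574)^2
FOC: (2*5 + 1.0)*x = 1 + 1.0*(-2.1339 - 0.4574)
x^{k+1} = -0.1447
Step 2: z-update.
Minimize 3*z^2 + 7*z + (1.0/2)*(-0.1447 - z + 0.4574)^2
FOC: (2*3 + 1.0)*z = -7 + 1.0*(-0.1447 + 0.4574)
z^{k+1} = -0.9553
Step 3: u-update.
u^{k+1} = 0.4574 - 0.1447 + 0.9553 = 1.2681
Step 4: Primal residual = |-0.1447 + 0.9553| = 0.8107


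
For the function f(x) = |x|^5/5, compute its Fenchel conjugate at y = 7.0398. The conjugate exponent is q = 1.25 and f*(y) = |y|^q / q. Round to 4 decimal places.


The conjugate exponent q satisfies 1/p + 1/q = 1.
p = 5, so q = 5/(5 - 1) = 1.25
|y|^q = 7.0398^1.25 = 11.467
f*(7.0398) = 11.467 / 1.25 = 9.1736


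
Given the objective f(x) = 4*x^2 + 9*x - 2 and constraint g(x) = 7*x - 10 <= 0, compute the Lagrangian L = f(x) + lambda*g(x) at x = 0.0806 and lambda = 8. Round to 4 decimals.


Step 1: Evaluate f(x).
f(0.0806) = 4*0.0806^2 + 9*0.0806 - 2 = -1.2486
Step 2: Evaluate g(x).
g(0.0806) = 7*0.0806 - 10 = -9.4358
Step 3: Compute Lagrangian.
L = -1.2486 + 8*-9.4358 = -76.735


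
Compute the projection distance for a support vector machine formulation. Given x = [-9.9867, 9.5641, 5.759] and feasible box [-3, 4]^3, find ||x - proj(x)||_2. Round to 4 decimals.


Project each component onto [-3, 4].
clip(-9.9867) = -3.0, clip(9.5641) = 4.0, clip(5.759) = 4.0
Projection = [-3.0, 4.0, 4.0]
Squared diffs: [48.814, 30.9592, 3.0941]
Distance = sqrt(82.8673) = 9.1031


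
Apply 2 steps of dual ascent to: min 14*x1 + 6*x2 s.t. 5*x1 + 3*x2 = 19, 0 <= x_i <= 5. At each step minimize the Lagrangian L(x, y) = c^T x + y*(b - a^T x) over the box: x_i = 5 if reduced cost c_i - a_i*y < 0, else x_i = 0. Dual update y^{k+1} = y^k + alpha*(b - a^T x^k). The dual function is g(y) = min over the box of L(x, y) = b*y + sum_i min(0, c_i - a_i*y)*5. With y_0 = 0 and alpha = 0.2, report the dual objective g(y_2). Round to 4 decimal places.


Dual ascent for LP: min 14*x1 + 6*x2, 5*x1 + 3*x2 = 19, 0 <= x_i <= 5
Step 1: y^k = 0.0, reduced costs: (14.0, 6.0)
  x^k = (0.0, 0.0), subgradient = b - a^T x = 19.0
  y^{k+1} = 0.0 + 0.2*19.0 = 3.8
Step 2: y^k = 3.8, reduced costs: (-5.0, -5.4)
  x^k = (5.0, 5.0), subgradient = b - a^T x = -21.0
  y^{k+1} = 3.8 + 0.2*-21.0 = -0.4
Dual objective at y_2 = -0.4: reduced costs (16.0, 7.2), box minimizer x = (0.0, 0.0)
g(y_2) = b*y + (c1 - a1*y)*x1 + (c2 - a2*y)*x2 = 19*(-0.4) + 16.0*0.0 + 7.2*0.0 = -7.6 + 0.0 + 0.0 = -7.6


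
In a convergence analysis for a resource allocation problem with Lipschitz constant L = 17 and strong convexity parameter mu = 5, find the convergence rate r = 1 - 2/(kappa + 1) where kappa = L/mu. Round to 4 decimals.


Step 1: Compute the condition number.
kappa = L/mu = 17/5 = 3.4
Step 2: Compute the convergence rate.
r = 1 - 2/(kappa + 1) = 1 - 2*mu/(L + mu) = (L - mu)/(L + mu) = 12/22 = 0.5455


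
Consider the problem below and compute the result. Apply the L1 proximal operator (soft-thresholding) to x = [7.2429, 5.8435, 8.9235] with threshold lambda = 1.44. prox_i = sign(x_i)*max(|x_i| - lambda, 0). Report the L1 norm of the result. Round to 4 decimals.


Soft-thresholding with lambda = 1.44:
prox(7.2429) = sign(7.2429)*max(|7.2429| - 1.44, 0) = 5.8029
prox(5.8435) = sign(5.8435)*max(|5.8435| - 1.44, 0) = 4.4035
prox(8.9235) = sign(8.9235)*max(|8.9235| - 1.44, 0) = 7.4835
prox(x) = [5.8029, 4.4035, 7.4835]
||prox(x)||_1 = 5.8029 + 4.4035 + 7.4835 = 17.6899


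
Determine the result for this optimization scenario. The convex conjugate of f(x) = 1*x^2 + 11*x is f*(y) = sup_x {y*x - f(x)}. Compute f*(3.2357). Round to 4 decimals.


f*(y) = sup_x {y*x - a*x^2 - b*x} = sup_x {(y-b)*x - a*x^2}
FOC: (y - b) - 2a*x = 0 => x* = (y - b)/(2a)
x* = (3.2357 - 11)/(2*1) = -3.8822
f*(3.2357) = (y-b)^2/(4a) = (3.2357 - 11)^2/(4*1)
= 60.2844/4 = 15.0711


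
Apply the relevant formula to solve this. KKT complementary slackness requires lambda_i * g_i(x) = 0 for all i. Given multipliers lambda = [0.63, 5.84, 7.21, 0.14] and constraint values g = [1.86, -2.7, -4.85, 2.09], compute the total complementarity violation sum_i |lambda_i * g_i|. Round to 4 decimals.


KKT complementary slackness check:
lambda_1 * g_1 = 0.63 * 1.86 = 1.1718
lambda_2 * g_2 = 5.84 * -2.7 = -15.768
lambda_3 * g_3 = 7.21 * -4.85 = -34.9685
lambda_4 * g_4 = 0.14 * 2.09 = 0.2926
Total violation = 1.1718 + 15.768 + 34.9685 + 0.2926 = 52.2009


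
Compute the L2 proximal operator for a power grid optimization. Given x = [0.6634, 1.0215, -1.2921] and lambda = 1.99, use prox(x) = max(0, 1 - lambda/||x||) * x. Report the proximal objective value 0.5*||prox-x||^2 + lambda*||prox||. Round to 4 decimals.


Step 1: Compute ||x||.
||x|| = 1.7757
Step 2: Compute scaling factor.
scale = max(0, 1 - 1.99/1.7757) = 0.0
Step 3: prox(x) = [0.0, 0.0, -0.0]
||prox(x)|| = 0.0
Step 4: Proximal objective.
0.5*||prox-x||^2 = 1.5765
lambda*||prox|| = 0.0
Total = 1.5765


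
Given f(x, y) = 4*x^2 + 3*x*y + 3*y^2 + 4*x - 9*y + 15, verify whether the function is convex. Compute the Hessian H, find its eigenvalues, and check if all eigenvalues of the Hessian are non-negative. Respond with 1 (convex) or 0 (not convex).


The Hessian of f(x,y) = 4*x^2 + 3*x*y + 3*y^2 + 4*x - 9*y + 15 is:
H = [[8, 3], [3, 6]]
Trace = 8 + 6 = 14
Determinant = 8*6 - (3)^2 = 39
Discriminant = (14)^2 - 4*39 = 40.0
Eigenvalues: lambda_1 = 3.8377, lambda_2 = 10.1623
The function is convex.

1


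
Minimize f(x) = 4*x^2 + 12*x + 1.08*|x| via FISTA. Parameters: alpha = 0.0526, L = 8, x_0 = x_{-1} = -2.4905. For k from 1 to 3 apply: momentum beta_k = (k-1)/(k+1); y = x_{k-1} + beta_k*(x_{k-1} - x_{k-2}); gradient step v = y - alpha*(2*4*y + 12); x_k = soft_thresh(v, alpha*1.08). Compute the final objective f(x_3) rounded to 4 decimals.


FISTA on f(x) = 4*x^2 + 12*x + 1.08*|x|
L = 8, alpha = 0.0526
Iteration 1: beta = 0.0, y = -2.4905 + 0.0*(-2.4905 + 2.4905) = -2.4905
  grad(y) = -7.924, v = y - alpha*grad = -2.0737
  prox(v) = soft_thresh(-2.0737, 0.0568) = -2.0169
Iteration 2: beta = 0.3333, y = -2.0169 + 0.3333*(-2.0169 + 2.4905) = -1.859
  grad(y) = -2.8722, v = y - alpha*grad = -1.7079
  prox(v) = soft_thresh(-1.7079, 0.0568) = -1.6511
Iteration 3: beta = 0.5, y = -1.6511 + 0.5*(-1.6511 + 2.0169) = -1.4683
  grad(y) = 0.2539, v = y - alpha*grad = -1.4816
  prox(v) = soft_thresh(-1.4816, 0.0568) = -1.4248
f(x_3) = 4*(-1.4248)^2 + 12*(-1.4248) + 1.08*|-1.4248| = -7.4386


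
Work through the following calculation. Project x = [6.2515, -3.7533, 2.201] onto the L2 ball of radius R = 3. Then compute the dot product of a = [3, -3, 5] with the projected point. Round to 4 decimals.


Step 1: Compute ||x|| (intermediates to 6 decimals).
||x|| = sqrt(6.2515^2 + (-3.7533)^2 + 2.201^2) = 7.616621
Step 2: Project.
Since ||x|| > R, scale = R/||x|| = 3/7.616621 = 0.393875, proj(x) = scale * x
proj(x) = [2.46231, -1.478331, 0.866919]
Step 3: Dot product.
a^T * proj(x) = 3*2.46231 - 3*(-1.478331) + 5*0.866919 = 16.1565


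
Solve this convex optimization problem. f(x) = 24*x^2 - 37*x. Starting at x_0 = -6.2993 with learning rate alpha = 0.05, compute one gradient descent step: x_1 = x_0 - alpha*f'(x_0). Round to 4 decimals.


We compute the gradient at x_0 and apply the update.
f'(x) = 48*x - 37
f'(-6.2993) = 48*-6.2993 - 37 = -339.3664
x_1 = -6.2993 - 0.05*-339.3664 = 10.669


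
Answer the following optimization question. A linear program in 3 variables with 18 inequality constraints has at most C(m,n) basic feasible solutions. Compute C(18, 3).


Each vertex corresponds to some choice of n active constraints out of m, so the number of vertices is at most C(m, n) = m! / (n!(m-n)!).
m = 18, n = 3
Numerator: 18 * 17 * 16
Denominator: 3! = 6
C(18, 3) = 816


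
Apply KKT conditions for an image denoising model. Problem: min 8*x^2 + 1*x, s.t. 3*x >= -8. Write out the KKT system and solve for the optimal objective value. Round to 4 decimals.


Step 1: Try lambda = 0 (constraint inactive).
Stationarity: 2*8*x + 1 = 0
x* = -1/(2*8) = -0.0625
Check constraint: 3*-0.0625 = -0.1875 >= -8 -- satisfied.
Step 2: Compute optimal value.
f(x*) = 8*(-0.0625)^2 + 1*(-0.0625) = -0.0313


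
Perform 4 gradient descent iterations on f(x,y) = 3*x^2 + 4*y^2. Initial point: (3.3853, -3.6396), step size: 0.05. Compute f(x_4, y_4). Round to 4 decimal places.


Gradient descent on f(x,y) = 3*x^2 + 4*y^2.
Starting point: (3.3853, -3.6396), alpha = 0.05
Step 1: grad_x = 2*3*3.3853 = 20.3118, grad_y = 2*4*-3.6396 = -29.1168
  x_1 = 3.3853 - 0.05*20.3118 = 2.3697
  y_1 = -3.6396 - 0.05*-29.1168 = -2.1838
Step 2: grad_x = 2*3*2.3697 = 14.2183, grad_y = 2*4*-2.1838 = -17.4701
  x_2 = 2.3697 - 0.05*14.2183 = 1.6588
  y_2 = -2.1838 - 0.05*-17.4701 = -1.3103
Step 3: grad_x = 2*3*1.6588 = 9.9528, grad_y = 2*4*-1.3103 = -10.482
  x_3 = 1.6588 - 0.05*9.9528 = 1.1612
  y_3 = -1.3103 - 0.05*-10.482 = -0.7862
Step 4: grad_x = 2*3*1.1612 = 6.9669, grad_y = 2*4*-0.7862 = -6.2892
  x_4 = 1.1612 - 0.05*6.9669 = 0.8128
  y_4 = -0.7862 - 0.05*-6.2892 = -0.4717
f(0.8128, -0.4717) = 3*0.8128^2 + 4*(-0.4717)^2 = 2.872


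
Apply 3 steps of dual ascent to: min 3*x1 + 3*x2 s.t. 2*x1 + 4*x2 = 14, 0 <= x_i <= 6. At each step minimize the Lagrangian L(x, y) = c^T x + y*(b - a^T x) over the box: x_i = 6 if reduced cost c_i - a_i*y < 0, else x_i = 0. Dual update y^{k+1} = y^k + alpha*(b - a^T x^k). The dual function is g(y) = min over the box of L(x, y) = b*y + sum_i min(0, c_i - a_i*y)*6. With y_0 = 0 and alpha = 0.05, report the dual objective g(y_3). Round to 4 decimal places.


Dual ascent for LP: min 3*x1 + 3*x2, 2*x1 + 4*x2 = 14, 0 <= x_i <= 6
Step 1: y^k = 0.0, reduced costs: (3.0, 3.0)
  x^k = (0.0, 0.0), subgradient = b - a^T x = 14.0
  y^{k+1} = 0.0 + 0.05*14.0 = 0.7
Step 2: y^k = 0.7, reduced costs: (1.6, 0.2)
  x^k = (0.0, 0.0), subgradient = b - a^T x = 14.0
  y^{k+1} = 0.7 + 0.05*14.0 = 1.4
Step 3: y^k = 1.4, reduced costs: (0.2, -2.6)
  x^k = (0.0, 6.0), subgradient = b - a^T x = -10.0
  y^{k+1} = 1.4 + 0.05*-10.0 = 0.9
Dual objective at y_3 = 0.9: reduced costs (1.2, -0.6), box minimizer x = (0.0, 6.0)
g(y_3) = b*y + (c1 - a1*y)*x1 + (c2 - a2*y)*x2 = 14*0.9 + 1.2*0.0 + (-0.6)*6.0 = 12.6 + 0.0 - 3.6 = 9.0


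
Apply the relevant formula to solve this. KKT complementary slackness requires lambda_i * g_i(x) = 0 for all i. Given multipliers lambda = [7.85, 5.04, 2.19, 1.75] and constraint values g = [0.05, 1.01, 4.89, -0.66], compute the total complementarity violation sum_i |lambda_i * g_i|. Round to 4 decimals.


KKT complementary slackness check:
lambda_1 * g_1 = 7.85 * 0.05 = 0.3925
lambda_2 * g_2 = 5.04 * 1.01 = 5.0904
lambda_3 * g_3 = 2.19 * 4.89 = 10.7091
lambda_4 * g_4 = 1.75 * -0.66 = -1.155
Total violation = 0.3925 + 5.0904 + 10.7091 + 1.155 = 17.347


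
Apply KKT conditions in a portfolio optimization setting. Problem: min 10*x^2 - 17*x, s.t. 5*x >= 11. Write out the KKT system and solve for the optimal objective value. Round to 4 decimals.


Step 1: Try lambda = 0 (constraint inactive).
x_unc = 17/(2*10) = 0.85
Check: 5*0.85 = 4.25 < 11 -- violated!
Step 2: Constraint must be active: 5*x = 11
x* = 11/5 = 2.2
lambda = (2*10*2.2 - 17)/5 = 5.4
Step 3: Compute optimal value.
f(x*) = 10*2.2^2 - 17*2.2 = 11.0


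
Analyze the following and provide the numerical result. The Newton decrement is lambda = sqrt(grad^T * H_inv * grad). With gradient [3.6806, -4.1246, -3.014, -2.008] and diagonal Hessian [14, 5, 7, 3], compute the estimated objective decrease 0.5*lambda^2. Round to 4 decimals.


Step 1: H is diagonal, so H^(-1) * g = [0.2629, -0.8249, -0.4306, -0.6693].
Step 2: g^T H^(-1) g = sum_i g_i^2 / H_ii
  = (3.6806)^2/14 + (-4.1246)^2/5 + (-3.014)^2/7 + (-2.008)^2/3
  = 0.9676 + 3.4025 + 1.2977 + 1.344 = 7.0119
Step 3: Objective decrease = 0.5 * g^T H^(-1) g = 3.5059


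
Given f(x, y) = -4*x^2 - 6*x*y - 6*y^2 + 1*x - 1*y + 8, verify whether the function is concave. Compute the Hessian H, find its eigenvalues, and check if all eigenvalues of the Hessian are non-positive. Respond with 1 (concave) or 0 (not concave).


The Hessian of f(x,y) = -4*x^2 - 6*x*y - 6*y^2 + 1*x - 1*y + 8 is:
H = [[-8, -6], [-6, -12]]
Trace = -8 - 12 = -20
Determinant = -8*-12 - (-6)^2 = 60
Discriminant = (-20)^2 - 4*60 = 160.0
Eigenvalues: lambda_1 = -16.3246, lambda_2 = -3.6754
The function is concave.

1


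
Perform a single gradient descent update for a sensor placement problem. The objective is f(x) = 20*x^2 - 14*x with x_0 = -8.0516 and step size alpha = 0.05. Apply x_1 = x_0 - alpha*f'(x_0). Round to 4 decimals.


We compute the gradient at x_0 and apply the update.
f'(x) = 40*x - 14
f'(-8.0516) = 40*-8.0516 - 14 = -336.064
x_1 = -8.0516 - 0.05*-336.064 = 8.7516


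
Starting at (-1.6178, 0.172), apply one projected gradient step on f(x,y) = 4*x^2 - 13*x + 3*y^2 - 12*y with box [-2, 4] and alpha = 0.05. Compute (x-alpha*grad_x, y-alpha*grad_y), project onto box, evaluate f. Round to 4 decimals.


Step 1: Compute gradient at (-1.6178, 0.172).
grad_x = 2*4*-1.6178 - 13 = -25.9424
grad_y = 2*3*0.172 - 12 = -10.968
Step 2: Gradient step.
x_raw = -1.6178 - 0.05*-25.9424 = -0.3207
y_raw = 0.172 - 0.05*-10.968 = 0.7204
Step 3: Project onto [-2, 4].
x_proj = clip(-0.3207) = -0.3207
y_proj = clip(0.7204) = 0.7204
Step 4: Evaluate f.
f(-0.3207, 0.7204) = -2.5077


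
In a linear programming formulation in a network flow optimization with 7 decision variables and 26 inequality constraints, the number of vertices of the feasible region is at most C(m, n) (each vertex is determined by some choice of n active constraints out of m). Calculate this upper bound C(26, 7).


Each vertex corresponds to some choice of n active constraints out of m, so the number of vertices is at most C(m, n) = m! / (n!(m-n)!).
m = 26, n = 7
Numerator: 26 * 25 * 24 * 23 * 22 * 21 * 20
Denominator: 7! = 5040
C(26, 7) = 657800


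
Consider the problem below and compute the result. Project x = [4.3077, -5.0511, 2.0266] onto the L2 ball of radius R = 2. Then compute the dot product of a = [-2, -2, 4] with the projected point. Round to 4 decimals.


Step 1: Compute ||x|| (intermediates to 6 decimals).
||x|| = sqrt(4.3077^2 + (-5.0511)^2 + 2.0266^2) = 6.940965
Step 2: Project.
Since ||x|| > R, scale = R/||x|| = 2/6.940965 = 0.288144, proj(x) = scale * x
proj(x) = [1.241238, -1.455444, 0.583953]
Step 3: Dot product.
a^T * proj(x) = -2*1.241238 - 2*(-1.455444) + 4*0.583953 = 2.7642


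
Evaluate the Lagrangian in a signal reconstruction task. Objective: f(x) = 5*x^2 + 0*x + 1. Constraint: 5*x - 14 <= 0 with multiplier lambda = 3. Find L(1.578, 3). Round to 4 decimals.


Step 1: Evaluate f(x).
f(1.578) = 5*1.578^2 + 0*1.578 + 1 = 13.4504
Step 2: Evaluate g(x).
g(1.578) = 5*1.578 - 14 = -6.11
Step 3: Compute Lagrangian.
L = 13.4504 + 3*-6.11 = -4.8796
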